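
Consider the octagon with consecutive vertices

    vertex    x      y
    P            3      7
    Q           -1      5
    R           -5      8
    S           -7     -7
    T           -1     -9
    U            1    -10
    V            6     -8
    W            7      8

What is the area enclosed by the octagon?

193

P→Q: (3)(5) − (-1)(7) = 22
Q→R: (-1)(8) − (-5)(5) = 17
R→S: (-5)(-7) − (-7)(8) = 91
S→T: (-7)(-9) − (-1)(-7) = 56
T→U: (-1)(-10) − (1)(-9) = 19
U→V: (1)(-8) − (6)(-10) = 52
V→W: (6)(8) − (7)(-8) = 104
W→P: (7)(7) − (3)(8) = 25
Σ = 386
Area = |Σ|/2 = 193.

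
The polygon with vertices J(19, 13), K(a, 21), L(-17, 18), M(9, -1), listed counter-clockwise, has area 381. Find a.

3

The doubled signed area Σ (x_i y_{i+1} − x_{i+1} y_i) is linear in a.
With a=0 it equals 747; the coefficient of a is 5 (from the two edges through K).
So 5·a + 747 = 2·381 = 762 ⇒ a = 3.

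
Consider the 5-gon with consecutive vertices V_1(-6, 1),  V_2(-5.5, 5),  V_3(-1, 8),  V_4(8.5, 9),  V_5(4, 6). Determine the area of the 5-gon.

Σ = (-24.5) + (-39) + (-77) + (15) + (40) = -85.5
Area = |Σ|/2 = 42.75.

42.75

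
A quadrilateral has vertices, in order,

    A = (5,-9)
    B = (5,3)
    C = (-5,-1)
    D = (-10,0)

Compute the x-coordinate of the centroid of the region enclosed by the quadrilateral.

Apply the shoelace formula. First the cross-terms c_i = x_i·y_{i+1} − x_{i+1}·y_i:
  60, 10, -10, 90  ⇒  2A = 150, A = 75.
Then Σ (x_i + x_{i+1})·c_i = 300, so x̄ = 300 / (6·75) = 2/3.

2/3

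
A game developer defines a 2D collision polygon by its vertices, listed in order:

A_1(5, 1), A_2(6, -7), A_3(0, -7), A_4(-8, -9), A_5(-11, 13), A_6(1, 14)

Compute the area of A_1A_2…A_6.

Apply Gauss's area formula: 2A = Σ (x_i·y_{i+1} − x_{i+1}·y_i), indices taken mod 6.
Cross-terms: -41, -42, -56, -203, -167, -69  ⇒  Σ = -578
Area = |Σ|/2 = 289.

289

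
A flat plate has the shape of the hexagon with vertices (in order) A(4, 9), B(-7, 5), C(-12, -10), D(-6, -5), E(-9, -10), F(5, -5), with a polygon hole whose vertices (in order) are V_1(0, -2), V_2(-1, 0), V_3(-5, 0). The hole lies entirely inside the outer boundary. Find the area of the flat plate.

Outer boundary:
Cross-terms: 83, 130, 0, 15, 95, 65  ⇒  Σ = 388
Area = |Σ|/2 = 194.
Hole:
Apply the surveyor's formula: 2A = Σ (x_i·y_{i+1} − x_{i+1}·y_i), indices taken mod 3.
Cross-terms: -2, 0, 10  ⇒  Σ = 8
Area = |Σ|/2 = 4.
Net area = 194 − 4 = 190.

190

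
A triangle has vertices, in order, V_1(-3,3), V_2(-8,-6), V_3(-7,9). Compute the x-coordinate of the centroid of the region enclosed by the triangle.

-6

Apply the shoelace formula. First the cross-terms c_i = x_i·y_{i+1} − x_{i+1}·y_i:
  42, -114, 6  ⇒  2A = -66, A = -33.
Then Σ (x_i + x_{i+1})·c_i = 1188, so x̄ = 1188 / (6·(-33)) = -6.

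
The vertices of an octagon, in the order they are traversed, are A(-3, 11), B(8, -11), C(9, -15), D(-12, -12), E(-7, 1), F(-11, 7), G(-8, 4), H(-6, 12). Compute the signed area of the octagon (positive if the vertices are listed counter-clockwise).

-294

Apply the shoelace formula: 2A = Σ (x_i·y_{i+1} − x_{i+1}·y_i), indices taken mod 8.
Cross-terms: -55, -21, -288, -96, -38, 12, -72, -30  ⇒  Σ = -588
Signed area = Σ/2 = -294 (negative ⇒ clockwise traversal).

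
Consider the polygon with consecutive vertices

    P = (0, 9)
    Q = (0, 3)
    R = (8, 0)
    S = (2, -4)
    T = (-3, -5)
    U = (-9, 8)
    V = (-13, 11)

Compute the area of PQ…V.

Σ = (0) + (-24) + (-32) + (-22) + (-69) + (5) + (-117) = -259
Area = |Σ|/2 = 129.5.

129.5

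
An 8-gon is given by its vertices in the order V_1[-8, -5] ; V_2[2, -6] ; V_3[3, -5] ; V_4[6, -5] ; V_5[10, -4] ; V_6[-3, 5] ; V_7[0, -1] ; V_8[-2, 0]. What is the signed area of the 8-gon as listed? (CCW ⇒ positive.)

78

Apply the shoelace (surveyor's) formula: 2A = Σ (x_i·y_{i+1} − x_{i+1}·y_i), indices taken mod 8.
Σ = (58) + (8) + (15) + (26) + (38) + (3) + (-2) + (10) = 156
Signed area = Σ/2 = 78 (positive ⇒ counter-clockwise traversal).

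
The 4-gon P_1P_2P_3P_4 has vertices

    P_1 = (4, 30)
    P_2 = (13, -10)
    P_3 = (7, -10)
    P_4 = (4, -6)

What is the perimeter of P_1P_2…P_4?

|P_1P_2| = √((9)² + (-40)²) = √1681 = 41
|P_2P_3| = √((-6)² + (0)²) = √36 = 6
|P_3P_4| = √((-3)² + (4)²) = √25 = 5
|P_4P_1| = √((0)² + (36)²) = √1296 = 36
Perimeter = 41 + 6 + 5 + 36 = 88.

88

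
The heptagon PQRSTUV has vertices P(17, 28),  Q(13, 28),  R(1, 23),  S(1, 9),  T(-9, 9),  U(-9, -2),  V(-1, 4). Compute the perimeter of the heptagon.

|PQ| = √((-4)² + (0)²) = √16 = 4
|QR| = √((-12)² + (-5)²) = √169 = 13
|RS| = √((0)² + (-14)²) = √196 = 14
|ST| = √((-10)² + (0)²) = √100 = 10
|TU| = √((0)² + (-11)²) = √121 = 11
|UV| = √((8)² + (6)²) = √100 = 10
|VP| = √((18)² + (24)²) = √900 = 30
Perimeter = 4 + 13 + 14 + 10 + 11 + 10 + 30 = 92.

92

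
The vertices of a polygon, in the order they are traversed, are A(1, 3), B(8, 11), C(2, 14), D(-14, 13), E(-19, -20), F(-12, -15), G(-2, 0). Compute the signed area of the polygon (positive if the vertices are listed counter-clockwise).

Apply the surveyor's formula: 2A = Σ (x_i·y_{i+1} − x_{i+1}·y_i), indices taken mod 7.
Σ = (-13) + (90) + (222) + (527) + (45) + (-30) + (-6) = 835
Signed area = Σ/2 = 417.5 (positive ⇒ counter-clockwise traversal).

417.5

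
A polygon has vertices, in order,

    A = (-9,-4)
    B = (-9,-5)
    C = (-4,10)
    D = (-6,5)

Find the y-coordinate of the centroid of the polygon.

19/12

Apply Gauss's area formula. First the cross-terms c_i = x_i·y_{i+1} − x_{i+1}·y_i:
  9, -110, 40, 69  ⇒  2A = 8, A = 4.
Then Σ (y_i + y_{i+1})·c_i = 38, so ȳ = 38 / (6·4) = 19/12.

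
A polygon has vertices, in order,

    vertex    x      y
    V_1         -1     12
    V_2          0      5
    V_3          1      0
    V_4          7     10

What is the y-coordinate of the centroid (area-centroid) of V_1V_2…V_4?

343/47

Apply the shoelace formula. First the cross-terms c_i = x_i·y_{i+1} − x_{i+1}·y_i:
  -5, -5, 10, 94  ⇒  2A = 94, A = 47.
Then Σ (y_i + y_{i+1})·c_i = 2058, so ȳ = 2058 / (6·47) = 343/47.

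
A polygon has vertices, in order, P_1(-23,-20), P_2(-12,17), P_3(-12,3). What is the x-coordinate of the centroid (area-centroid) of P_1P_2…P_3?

-47/3

Apply Gauss's area formula. First the cross-terms c_i = x_i·y_{i+1} − x_{i+1}·y_i:
  -631, 168, 309  ⇒  2A = -154, A = -77.
Then Σ (x_i + x_{i+1})·c_i = 7238, so x̄ = 7238 / (6·(-77)) = -47/3.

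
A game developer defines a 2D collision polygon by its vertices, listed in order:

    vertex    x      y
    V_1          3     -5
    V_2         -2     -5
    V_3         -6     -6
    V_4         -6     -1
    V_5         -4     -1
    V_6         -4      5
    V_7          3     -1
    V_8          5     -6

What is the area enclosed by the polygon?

Apply the shoelace (surveyor's) formula: 2A = Σ (x_i·y_{i+1} − x_{i+1}·y_i), indices taken mod 8.
Σ = (-25) + (-18) + (-30) + (2) + (-24) + (-11) + (-13) + (-7) = -126
Area = |Σ|/2 = 63.

63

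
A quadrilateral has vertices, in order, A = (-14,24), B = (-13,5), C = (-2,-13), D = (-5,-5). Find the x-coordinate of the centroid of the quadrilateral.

-653/66

Apply Gauss's area formula. First the cross-terms c_i = x_i·y_{i+1} − x_{i+1}·y_i:
  242, 179, -55, -190  ⇒  2A = 176, A = 88.
Then Σ (x_i + x_{i+1})·c_i = -5224, so x̄ = -5224 / (6·88) = -653/66.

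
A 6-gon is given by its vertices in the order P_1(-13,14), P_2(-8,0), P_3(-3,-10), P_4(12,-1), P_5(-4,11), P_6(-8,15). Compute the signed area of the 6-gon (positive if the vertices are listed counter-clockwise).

277

Σ = (112) + (80) + (123) + (128) + (28) + (83) = 554
Signed area = Σ/2 = 277 (positive ⇒ counter-clockwise traversal).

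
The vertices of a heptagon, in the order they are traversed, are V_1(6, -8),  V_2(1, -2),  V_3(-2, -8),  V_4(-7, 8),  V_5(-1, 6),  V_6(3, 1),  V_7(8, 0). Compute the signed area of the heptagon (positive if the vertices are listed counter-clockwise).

-106.5

Apply the shoelace formula: 2A = Σ (x_i·y_{i+1} − x_{i+1}·y_i), indices taken mod 7.
V_1→V_2: (6)(-2) − (1)(-8) = -4
V_2→V_3: (1)(-8) − (-2)(-2) = -12
V_3→V_4: (-2)(8) − (-7)(-8) = -72
V_4→V_5: (-7)(6) − (-1)(8) = -34
V_5→V_6: (-1)(1) − (3)(6) = -19
V_6→V_7: (3)(0) − (8)(1) = -8
V_7→V_1: (8)(-8) − (6)(0) = -64
Σ = -213
Signed area = Σ/2 = -106.5 (negative ⇒ clockwise traversal).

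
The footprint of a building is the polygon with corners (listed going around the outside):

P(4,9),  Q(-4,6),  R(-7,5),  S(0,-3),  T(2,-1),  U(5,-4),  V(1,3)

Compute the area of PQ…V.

61

Apply the surveyor's formula: 2A = Σ (x_i·y_{i+1} − x_{i+1}·y_i), indices taken mod 7.
Σ = (60) + (22) + (21) + (6) + (-3) + (19) + (-3) = 122
Area = |Σ|/2 = 61.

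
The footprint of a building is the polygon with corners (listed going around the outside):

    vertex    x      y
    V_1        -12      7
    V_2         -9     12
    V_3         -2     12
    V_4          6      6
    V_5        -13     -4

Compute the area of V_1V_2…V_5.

Σ = (-81) + (-84) + (-84) + (54) + (-139) = -334
Area = |Σ|/2 = 167.

167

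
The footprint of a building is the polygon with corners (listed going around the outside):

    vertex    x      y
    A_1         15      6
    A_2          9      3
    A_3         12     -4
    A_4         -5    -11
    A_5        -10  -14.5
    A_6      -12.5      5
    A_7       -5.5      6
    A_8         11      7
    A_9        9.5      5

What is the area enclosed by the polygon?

Cross-terms: -9, -72, -152, -37.5, -231.25, -47.5, -104.5, -11.5, -18  ⇒  Σ = -683.25
Area = |Σ|/2 = 341.625.

341.625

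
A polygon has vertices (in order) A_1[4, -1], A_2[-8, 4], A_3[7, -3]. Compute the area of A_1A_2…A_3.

4.5

Apply the shoelace formula: 2A = Σ (x_i·y_{i+1} − x_{i+1}·y_i), indices taken mod 3.
Σ = (8) + (-4) + (5) = 9
Area = |Σ|/2 = 4.5.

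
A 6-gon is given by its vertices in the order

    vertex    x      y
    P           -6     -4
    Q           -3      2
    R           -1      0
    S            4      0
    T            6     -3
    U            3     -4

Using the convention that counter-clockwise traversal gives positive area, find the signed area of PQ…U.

-42.5

Apply the shoelace (surveyor's) formula: 2A = Σ (x_i·y_{i+1} − x_{i+1}·y_i), indices taken mod 6.
P→Q: (-6)(2) − (-3)(-4) = -24
Q→R: (-3)(0) − (-1)(2) = 2
R→S: (-1)(0) − (4)(0) = 0
S→T: (4)(-3) − (6)(0) = -12
T→U: (6)(-4) − (3)(-3) = -15
U→P: (3)(-4) − (-6)(-4) = -36
Σ = -85
Signed area = Σ/2 = -42.5 (negative ⇒ clockwise traversal).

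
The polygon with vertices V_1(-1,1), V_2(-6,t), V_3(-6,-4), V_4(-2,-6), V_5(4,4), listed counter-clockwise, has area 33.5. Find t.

-3

Write out the shoelace sum; only the two edges meeting at V_2 involve t:
2·Area = [((-1)·t − (-6)·1) + ((-6)·(-4) − (-6)·t)] + 52
       = 5·t + 82 = 67
⇒ t = -3.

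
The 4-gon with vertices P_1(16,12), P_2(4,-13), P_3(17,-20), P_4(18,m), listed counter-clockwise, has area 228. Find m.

Write out the shoelace sum; only the two edges meeting at P_4 involve m:
2·Area = [(17·m − 18·(-20)) + (18·12 − 16·m)] + -115
       = 1·m + 461 = 456
⇒ m = -5.

-5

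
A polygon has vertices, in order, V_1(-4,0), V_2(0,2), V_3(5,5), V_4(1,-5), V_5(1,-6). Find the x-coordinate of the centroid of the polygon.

128/219

Apply Gauss's area formula. First the cross-terms c_i = x_i·y_{i+1} − x_{i+1}·y_i:
  -8, -10, -30, -1, -24  ⇒  2A = -73, A = -36.5.
Then Σ (x_i + x_{i+1})·c_i = -128, so x̄ = -128 / (6·(-36.5)) = 128/219.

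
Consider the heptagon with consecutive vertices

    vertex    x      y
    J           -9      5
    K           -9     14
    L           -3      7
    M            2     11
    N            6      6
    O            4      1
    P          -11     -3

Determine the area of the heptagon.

Apply the surveyor's formula: 2A = Σ (x_i·y_{i+1} − x_{i+1}·y_i), indices taken mod 7.
Σ = (-81) + (-21) + (-47) + (-54) + (-18) + (-1) + (-82) = -304
Area = |Σ|/2 = 152.

152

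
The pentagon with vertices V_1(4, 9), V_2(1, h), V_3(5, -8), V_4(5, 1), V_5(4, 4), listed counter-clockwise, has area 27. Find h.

Write out the shoelace sum; only the two edges meeting at V_2 involve h:
2·Area = [(4·h − 1·9) + (1·(-8) − 5·h)] + 81
       = -1·h + 64 = 54
⇒ h = 10.

10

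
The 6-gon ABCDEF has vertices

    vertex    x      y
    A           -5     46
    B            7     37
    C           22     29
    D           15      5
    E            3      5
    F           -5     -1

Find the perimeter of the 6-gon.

|AB| = √((12)² + (-9)²) = √225 = 15
|BC| = √((15)² + (-8)²) = √289 = 17
|CD| = √((-7)² + (-24)²) = √625 = 25
|DE| = √((-12)² + (0)²) = √144 = 12
|EF| = √((-8)² + (-6)²) = √100 = 10
|FA| = √((0)² + (47)²) = √2209 = 47
Perimeter = 15 + 17 + 25 + 12 + 10 + 47 = 126.

126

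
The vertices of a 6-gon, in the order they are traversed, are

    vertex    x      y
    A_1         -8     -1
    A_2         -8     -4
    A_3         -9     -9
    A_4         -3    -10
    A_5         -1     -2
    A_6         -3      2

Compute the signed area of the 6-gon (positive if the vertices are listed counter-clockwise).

65

A_1→A_2: (-8)(-4) − (-8)(-1) = 24
A_2→A_3: (-8)(-9) − (-9)(-4) = 36
A_3→A_4: (-9)(-10) − (-3)(-9) = 63
A_4→A_5: (-3)(-2) − (-1)(-10) = -4
A_5→A_6: (-1)(2) − (-3)(-2) = -8
A_6→A_1: (-3)(-1) − (-8)(2) = 19
Σ = 130
Signed area = Σ/2 = 65 (positive ⇒ counter-clockwise traversal).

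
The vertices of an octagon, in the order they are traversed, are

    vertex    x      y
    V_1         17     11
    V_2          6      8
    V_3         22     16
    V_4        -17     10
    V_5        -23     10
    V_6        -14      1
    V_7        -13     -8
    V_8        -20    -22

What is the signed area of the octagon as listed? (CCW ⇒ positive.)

532

Apply the surveyor's formula: 2A = Σ (x_i·y_{i+1} − x_{i+1}·y_i), indices taken mod 8.
Σ = (70) + (-80) + (492) + (60) + (117) + (125) + (126) + (154) = 1064
Signed area = Σ/2 = 532 (positive ⇒ counter-clockwise traversal).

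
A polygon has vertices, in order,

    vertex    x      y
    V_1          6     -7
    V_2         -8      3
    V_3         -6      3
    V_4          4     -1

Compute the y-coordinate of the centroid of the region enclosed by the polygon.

-35/27

Apply Gauss's area formula. First the cross-terms c_i = x_i·y_{i+1} − x_{i+1}·y_i:
  -38, -6, -6, -22  ⇒  2A = -72, A = -36.
Then Σ (y_i + y_{i+1})·c_i = 280, so ȳ = 280 / (6·(-36)) = -35/27.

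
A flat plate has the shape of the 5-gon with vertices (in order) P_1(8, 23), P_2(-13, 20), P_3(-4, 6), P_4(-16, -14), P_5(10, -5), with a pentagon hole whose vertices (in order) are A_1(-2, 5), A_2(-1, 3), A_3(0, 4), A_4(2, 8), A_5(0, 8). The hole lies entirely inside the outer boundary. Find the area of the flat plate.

Outer boundary:
Apply Gauss's area formula: 2A = Σ (x_i·y_{i+1} − x_{i+1}·y_i), indices taken mod 5.
Σ = (459) + (2) + (152) + (220) + (270) = 1103
Area = |Σ|/2 = 551.5.
Hole:
Apply the shoelace (surveyor's) formula: 2A = Σ (x_i·y_{i+1} − x_{i+1}·y_i), indices taken mod 5.
Cross-terms: -1, -4, -8, 16, 16  ⇒  Σ = 19
Area = |Σ|/2 = 9.5.
Net area = 551.5 − 9.5 = 542.

542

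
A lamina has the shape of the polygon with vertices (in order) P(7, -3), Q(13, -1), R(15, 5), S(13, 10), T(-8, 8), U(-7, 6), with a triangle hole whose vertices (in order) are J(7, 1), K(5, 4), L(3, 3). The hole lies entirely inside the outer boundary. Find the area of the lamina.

Outer boundary:
Apply the shoelace formula: 2A = Σ (x_i·y_{i+1} − x_{i+1}·y_i), indices taken mod 6.
Cross-terms: 32, 80, 85, 184, 8, -21  ⇒  Σ = 368
Area = |Σ|/2 = 184.
Hole:
J→K: (7)(4) − (5)(1) = 23
K→L: (5)(3) − (3)(4) = 3
L→J: (3)(1) − (7)(3) = -18
Σ = 8
Area = |Σ|/2 = 4.
Net area = 184 − 4 = 180.

180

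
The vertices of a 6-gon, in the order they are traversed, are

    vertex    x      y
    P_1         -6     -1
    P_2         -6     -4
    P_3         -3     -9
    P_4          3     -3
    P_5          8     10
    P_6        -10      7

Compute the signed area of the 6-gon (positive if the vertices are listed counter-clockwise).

179

Apply the shoelace (surveyor's) formula: 2A = Σ (x_i·y_{i+1} − x_{i+1}·y_i), indices taken mod 6.
Cross-terms: 18, 42, 36, 54, 156, 52  ⇒  Σ = 358
Signed area = Σ/2 = 179 (positive ⇒ counter-clockwise traversal).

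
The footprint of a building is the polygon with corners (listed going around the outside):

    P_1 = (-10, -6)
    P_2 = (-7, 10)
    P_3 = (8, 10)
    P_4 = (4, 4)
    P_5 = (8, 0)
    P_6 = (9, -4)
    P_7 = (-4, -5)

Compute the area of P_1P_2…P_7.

225.5

Apply the shoelace (surveyor's) formula: 2A = Σ (x_i·y_{i+1} − x_{i+1}·y_i), indices taken mod 7.
Cross-terms: -142, -150, -8, -32, -32, -61, -26  ⇒  Σ = -451
Area = |Σ|/2 = 225.5.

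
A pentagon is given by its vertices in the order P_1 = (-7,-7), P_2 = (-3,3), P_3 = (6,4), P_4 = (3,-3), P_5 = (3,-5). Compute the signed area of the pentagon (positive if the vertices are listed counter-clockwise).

-82

Apply the surveyor's formula: 2A = Σ (x_i·y_{i+1} − x_{i+1}·y_i), indices taken mod 5.
P_1→P_2: (-7)(3) − (-3)(-7) = -42
P_2→P_3: (-3)(4) − (6)(3) = -30
P_3→P_4: (6)(-3) − (3)(4) = -30
P_4→P_5: (3)(-5) − (3)(-3) = -6
P_5→P_1: (3)(-7) − (-7)(-5) = -56
Σ = -164
Signed area = Σ/2 = -82 (negative ⇒ clockwise traversal).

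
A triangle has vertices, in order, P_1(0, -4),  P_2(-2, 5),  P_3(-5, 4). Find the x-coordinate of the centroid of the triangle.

Apply the shoelace formula. First the cross-terms c_i = x_i·y_{i+1} − x_{i+1}·y_i:
  -8, 17, 20  ⇒  2A = 29, A = 14.5.
Then Σ (x_i + x_{i+1})·c_i = -203, so x̄ = -203 / (6·14.5) = -7/3.

-7/3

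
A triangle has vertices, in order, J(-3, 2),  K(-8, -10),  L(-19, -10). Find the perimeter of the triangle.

|JK| = √((-5)² + (-12)²) = √169 = 13
|KL| = √((-11)² + (0)²) = √121 = 11
|LJ| = √((16)² + (12)²) = √400 = 20
Perimeter = 13 + 11 + 20 = 44.

44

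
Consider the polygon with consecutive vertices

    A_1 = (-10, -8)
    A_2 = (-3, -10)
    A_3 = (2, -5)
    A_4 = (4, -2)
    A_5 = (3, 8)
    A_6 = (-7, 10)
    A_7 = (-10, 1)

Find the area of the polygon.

Apply the shoelace (surveyor's) formula: 2A = Σ (x_i·y_{i+1} − x_{i+1}·y_i), indices taken mod 7.
Σ = (76) + (35) + (16) + (38) + (86) + (93) + (90) = 434
Area = |Σ|/2 = 217.

217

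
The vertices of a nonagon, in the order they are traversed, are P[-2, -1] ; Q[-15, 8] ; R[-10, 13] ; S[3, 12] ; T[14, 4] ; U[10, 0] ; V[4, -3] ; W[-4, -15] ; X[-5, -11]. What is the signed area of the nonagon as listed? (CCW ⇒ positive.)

Apply the surveyor's formula: 2A = Σ (x_i·y_{i+1} − x_{i+1}·y_i), indices taken mod 9.
Σ = (-31) + (-115) + (-159) + (-156) + (-40) + (-30) + (-72) + (-31) + (-17) = -651
Signed area = Σ/2 = -325.5 (negative ⇒ clockwise traversal).

-325.5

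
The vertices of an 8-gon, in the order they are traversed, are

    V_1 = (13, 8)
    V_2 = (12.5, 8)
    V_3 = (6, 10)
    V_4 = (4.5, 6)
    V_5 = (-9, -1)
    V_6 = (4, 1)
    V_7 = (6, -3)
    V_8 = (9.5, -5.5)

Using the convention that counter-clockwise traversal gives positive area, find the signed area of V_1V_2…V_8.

Σ = (4) + (77) + (-9) + (49.5) + (-5) + (-18) + (-4.5) + (147.5) = 241.5
Signed area = Σ/2 = 120.75 (positive ⇒ counter-clockwise traversal).

120.75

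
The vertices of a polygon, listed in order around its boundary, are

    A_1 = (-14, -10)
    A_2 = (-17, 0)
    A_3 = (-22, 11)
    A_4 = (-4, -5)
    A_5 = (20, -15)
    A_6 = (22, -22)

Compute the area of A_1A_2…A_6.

Apply the surveyor's formula: 2A = Σ (x_i·y_{i+1} − x_{i+1}·y_i), indices taken mod 6.
Σ = (-170) + (-187) + (154) + (160) + (-110) + (-528) = -681
Area = |Σ|/2 = 340.5.

340.5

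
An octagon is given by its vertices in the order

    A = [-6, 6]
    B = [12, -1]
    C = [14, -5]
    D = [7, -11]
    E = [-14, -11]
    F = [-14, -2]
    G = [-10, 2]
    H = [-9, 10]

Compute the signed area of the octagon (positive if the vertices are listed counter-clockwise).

-356

Apply Gauss's area formula: 2A = Σ (x_i·y_{i+1} − x_{i+1}·y_i), indices taken mod 8.
Σ = (-66) + (-46) + (-119) + (-231) + (-126) + (-48) + (-82) + (6) = -712
Signed area = Σ/2 = -356 (negative ⇒ clockwise traversal).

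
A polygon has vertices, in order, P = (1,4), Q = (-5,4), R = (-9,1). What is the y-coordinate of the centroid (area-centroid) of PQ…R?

Apply the shoelace (surveyor's) formula. First the cross-terms c_i = x_i·y_{i+1} − x_{i+1}·y_i:
  24, 31, -37  ⇒  2A = 18, A = 9.
Then Σ (y_i + y_{i+1})·c_i = 162, so ȳ = 162 / (6·9) = 3.

3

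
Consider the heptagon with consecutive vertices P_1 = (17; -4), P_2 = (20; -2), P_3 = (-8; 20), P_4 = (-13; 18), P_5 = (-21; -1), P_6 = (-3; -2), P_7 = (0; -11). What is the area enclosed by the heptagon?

598

Apply Gauss's area formula: 2A = Σ (x_i·y_{i+1} − x_{i+1}·y_i), indices taken mod 7.
Cross-terms: 46, 384, 116, 391, 39, 33, 187  ⇒  Σ = 1196
Area = |Σ|/2 = 598.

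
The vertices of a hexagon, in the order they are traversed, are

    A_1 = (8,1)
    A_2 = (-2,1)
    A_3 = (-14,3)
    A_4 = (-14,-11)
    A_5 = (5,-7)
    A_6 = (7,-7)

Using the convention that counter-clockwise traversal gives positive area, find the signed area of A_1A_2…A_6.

222

A_1→A_2: (8)(1) − (-2)(1) = 10
A_2→A_3: (-2)(3) − (-14)(1) = 8
A_3→A_4: (-14)(-11) − (-14)(3) = 196
A_4→A_5: (-14)(-7) − (5)(-11) = 153
A_5→A_6: (5)(-7) − (7)(-7) = 14
A_6→A_1: (7)(1) − (8)(-7) = 63
Σ = 444
Signed area = Σ/2 = 222 (positive ⇒ counter-clockwise traversal).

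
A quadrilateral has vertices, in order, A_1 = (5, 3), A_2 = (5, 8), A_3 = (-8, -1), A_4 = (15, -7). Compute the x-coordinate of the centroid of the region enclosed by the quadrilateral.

Apply the surveyor's formula. First the cross-terms c_i = x_i·y_{i+1} − x_{i+1}·y_i:
  25, 59, 71, 80  ⇒  2A = 235, A = 117.5.
Then Σ (x_i + x_{i+1})·c_i = 2170, so x̄ = 2170 / (6·117.5) = 434/141.

434/141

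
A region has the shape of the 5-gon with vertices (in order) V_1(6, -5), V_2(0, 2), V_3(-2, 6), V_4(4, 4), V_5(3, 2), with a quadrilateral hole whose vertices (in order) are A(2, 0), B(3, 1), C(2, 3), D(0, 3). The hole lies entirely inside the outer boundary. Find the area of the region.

Outer boundary:
V_1→V_2: (6)(2) − (0)(-5) = 12
V_2→V_3: (0)(6) − (-2)(2) = 4
V_3→V_4: (-2)(4) − (4)(6) = -32
V_4→V_5: (4)(2) − (3)(4) = -4
V_5→V_1: (3)(-5) − (6)(2) = -27
Σ = -47
Area = |Σ|/2 = 23.5.
Hole:
Apply the shoelace formula: 2A = Σ (x_i·y_{i+1} − x_{i+1}·y_i), indices taken mod 4.
Cross-terms: 2, 7, 6, -6  ⇒  Σ = 9
Area = |Σ|/2 = 4.5.
Net area = 23.5 − 4.5 = 19.

19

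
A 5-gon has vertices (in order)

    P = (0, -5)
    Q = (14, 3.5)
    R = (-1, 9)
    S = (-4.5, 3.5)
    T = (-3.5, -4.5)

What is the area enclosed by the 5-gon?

143.25

Σ = (70) + (129.5) + (37) + (32.5) + (17.5) = 286.5
Area = |Σ|/2 = 143.25.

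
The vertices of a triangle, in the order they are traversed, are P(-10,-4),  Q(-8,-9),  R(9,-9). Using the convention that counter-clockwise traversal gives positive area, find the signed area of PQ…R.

Apply the shoelace (surveyor's) formula: 2A = Σ (x_i·y_{i+1} − x_{i+1}·y_i), indices taken mod 3.
P→Q: (-10)(-9) − (-8)(-4) = 58
Q→R: (-8)(-9) − (9)(-9) = 153
R→P: (9)(-4) − (-10)(-9) = -126
Σ = 85
Signed area = Σ/2 = 42.5 (positive ⇒ counter-clockwise traversal).

42.5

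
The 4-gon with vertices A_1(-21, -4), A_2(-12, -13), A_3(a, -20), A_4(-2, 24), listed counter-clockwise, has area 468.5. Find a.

The doubled signed area Σ (x_i y_{i+1} − x_{i+1} y_i) is linear in a.
With a=0 it equals 937; the coefficient of a is 37 (from the two edges through A_3).
So 37·a + 937 = 2·468.5 = 937 ⇒ a = 0.

0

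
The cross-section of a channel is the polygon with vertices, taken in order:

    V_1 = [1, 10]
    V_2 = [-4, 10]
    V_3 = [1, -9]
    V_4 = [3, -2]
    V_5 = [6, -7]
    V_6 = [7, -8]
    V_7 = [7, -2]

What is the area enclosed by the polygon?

Apply Gauss's area formula: 2A = Σ (x_i·y_{i+1} − x_{i+1}·y_i), indices taken mod 7.
Σ = (50) + (26) + (25) + (-9) + (1) + (42) + (72) = 207
Area = |Σ|/2 = 103.5.

103.5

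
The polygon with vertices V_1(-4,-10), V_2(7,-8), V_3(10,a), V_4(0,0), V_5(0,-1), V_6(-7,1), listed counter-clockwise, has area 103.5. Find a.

-6

The doubled signed area Σ (x_i y_{i+1} − x_{i+1} y_i) is linear in a.
With a=0 it equals 249; the coefficient of a is 7 (from the two edges through V_3).
So 7·a + 249 = 2·103.5 = 207 ⇒ a = -6.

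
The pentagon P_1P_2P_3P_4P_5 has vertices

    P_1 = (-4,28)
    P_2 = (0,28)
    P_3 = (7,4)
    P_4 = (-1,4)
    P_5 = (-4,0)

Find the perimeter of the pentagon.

70

|P_1P_2| = √((4)² + (0)²) = √16 = 4
|P_2P_3| = √((7)² + (-24)²) = √625 = 25
|P_3P_4| = √((-8)² + (0)²) = √64 = 8
|P_4P_5| = √((-3)² + (-4)²) = √25 = 5
|P_5P_1| = √((0)² + (28)²) = √784 = 28
Perimeter = 4 + 25 + 8 + 5 + 28 = 70.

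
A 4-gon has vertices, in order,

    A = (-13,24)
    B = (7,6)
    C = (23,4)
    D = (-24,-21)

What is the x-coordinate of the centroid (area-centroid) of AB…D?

Apply Gauss's area formula. First the cross-terms c_i = x_i·y_{i+1} − x_{i+1}·y_i:
  -246, -110, -387, -849  ⇒  2A = -1592, A = -796.
Then Σ (x_i + x_{i+1})·c_i = 29976, so x̄ = 29976 / (6·(-796)) = -1249/199.

-1249/199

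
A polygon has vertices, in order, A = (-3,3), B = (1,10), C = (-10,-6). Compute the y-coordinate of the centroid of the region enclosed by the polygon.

Apply the surveyor's formula. First the cross-terms c_i = x_i·y_{i+1} − x_{i+1}·y_i:
  -33, 94, -48  ⇒  2A = 13, A = 6.5.
Then Σ (y_i + y_{i+1})·c_i = 91, so ȳ = 91 / (6·6.5) = 7/3.

7/3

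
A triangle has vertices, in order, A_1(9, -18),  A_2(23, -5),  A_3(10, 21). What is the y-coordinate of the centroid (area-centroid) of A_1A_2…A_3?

-2/3

Apply the shoelace (surveyor's) formula. First the cross-terms c_i = x_i·y_{i+1} − x_{i+1}·y_i:
  369, 533, -369  ⇒  2A = 533, A = 266.5.
Then Σ (y_i + y_{i+1})·c_i = -1066, so ȳ = -1066 / (6·266.5) = -2/3.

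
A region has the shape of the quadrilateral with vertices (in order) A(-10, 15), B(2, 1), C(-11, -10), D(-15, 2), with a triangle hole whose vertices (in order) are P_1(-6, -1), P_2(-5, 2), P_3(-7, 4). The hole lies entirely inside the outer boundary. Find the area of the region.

209

Outer boundary:
Σ = (-40) + (-9) + (-172) + (-205) = -426
Area = |Σ|/2 = 213.
Hole:
Apply Gauss's area formula: 2A = Σ (x_i·y_{i+1} − x_{i+1}·y_i), indices taken mod 3.
P_1→P_2: (-6)(2) − (-5)(-1) = -17
P_2→P_3: (-5)(4) − (-7)(2) = -6
P_3→P_1: (-7)(-1) − (-6)(4) = 31
Σ = 8
Area = |Σ|/2 = 4.
Net area = 213 − 4 = 209.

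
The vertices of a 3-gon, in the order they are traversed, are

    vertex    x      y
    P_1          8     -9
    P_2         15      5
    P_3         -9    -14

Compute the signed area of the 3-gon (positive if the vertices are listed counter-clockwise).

101.5

P_1→P_2: (8)(5) − (15)(-9) = 175
P_2→P_3: (15)(-14) − (-9)(5) = -165
P_3→P_1: (-9)(-9) − (8)(-14) = 193
Σ = 203
Signed area = Σ/2 = 101.5 (positive ⇒ counter-clockwise traversal).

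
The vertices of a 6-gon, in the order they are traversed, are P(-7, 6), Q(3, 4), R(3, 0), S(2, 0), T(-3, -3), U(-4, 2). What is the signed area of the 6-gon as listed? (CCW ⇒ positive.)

Apply Gauss's area formula: 2A = Σ (x_i·y_{i+1} − x_{i+1}·y_i), indices taken mod 6.
P→Q: (-7)(4) − (3)(6) = -46
Q→R: (3)(0) − (3)(4) = -12
R→S: (3)(0) − (2)(0) = 0
S→T: (2)(-3) − (-3)(0) = -6
T→U: (-3)(2) − (-4)(-3) = -18
U→P: (-4)(6) − (-7)(2) = -10
Σ = -92
Signed area = Σ/2 = -46 (negative ⇒ clockwise traversal).

-46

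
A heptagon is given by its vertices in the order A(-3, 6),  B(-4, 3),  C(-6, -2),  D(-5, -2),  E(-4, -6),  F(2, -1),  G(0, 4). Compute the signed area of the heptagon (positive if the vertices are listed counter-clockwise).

50.5

A→B: (-3)(3) − (-4)(6) = 15
B→C: (-4)(-2) − (-6)(3) = 26
C→D: (-6)(-2) − (-5)(-2) = 2
D→E: (-5)(-6) − (-4)(-2) = 22
E→F: (-4)(-1) − (2)(-6) = 16
F→G: (2)(4) − (0)(-1) = 8
G→A: (0)(6) − (-3)(4) = 12
Σ = 101
Signed area = Σ/2 = 50.5 (positive ⇒ counter-clockwise traversal).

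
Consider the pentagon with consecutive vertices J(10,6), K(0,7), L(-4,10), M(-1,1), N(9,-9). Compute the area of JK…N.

124

Apply the shoelace (surveyor's) formula: 2A = Σ (x_i·y_{i+1} − x_{i+1}·y_i), indices taken mod 5.
Σ = (70) + (28) + (6) + (0) + (144) = 248
Area = |Σ|/2 = 124.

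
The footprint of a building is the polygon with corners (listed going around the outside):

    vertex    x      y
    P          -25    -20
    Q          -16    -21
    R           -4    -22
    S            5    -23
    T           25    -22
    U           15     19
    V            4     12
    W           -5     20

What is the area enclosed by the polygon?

P→Q: (-25)(-21) − (-16)(-20) = 205
Q→R: (-16)(-22) − (-4)(-21) = 268
R→S: (-4)(-23) − (5)(-22) = 202
S→T: (5)(-22) − (25)(-23) = 465
T→U: (25)(19) − (15)(-22) = 805
U→V: (15)(12) − (4)(19) = 104
V→W: (4)(20) − (-5)(12) = 140
W→P: (-5)(-20) − (-25)(20) = 600
Σ = 2789
Area = |Σ|/2 = 1394.5.

1394.5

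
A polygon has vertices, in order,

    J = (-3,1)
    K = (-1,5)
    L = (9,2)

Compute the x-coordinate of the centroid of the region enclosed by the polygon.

Apply Gauss's area formula. First the cross-terms c_i = x_i·y_{i+1} − x_{i+1}·y_i:
  -14, -47, 15  ⇒  2A = -46, A = -23.
Then Σ (x_i + x_{i+1})·c_i = -230, so x̄ = -230 / (6·(-23)) = 5/3.

5/3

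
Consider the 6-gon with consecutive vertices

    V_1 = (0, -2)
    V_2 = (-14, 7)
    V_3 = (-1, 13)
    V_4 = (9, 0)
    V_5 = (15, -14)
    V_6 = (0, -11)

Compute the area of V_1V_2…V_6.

305.5

Cross-terms: -28, -175, -117, -126, -165, 0  ⇒  Σ = -611
Area = |Σ|/2 = 305.5.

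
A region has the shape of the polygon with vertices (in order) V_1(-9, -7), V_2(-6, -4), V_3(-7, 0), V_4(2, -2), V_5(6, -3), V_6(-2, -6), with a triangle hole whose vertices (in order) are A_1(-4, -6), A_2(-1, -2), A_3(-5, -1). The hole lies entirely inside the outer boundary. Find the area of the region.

38.5

Outer boundary:
Apply Gauss's area formula: 2A = Σ (x_i·y_{i+1} − x_{i+1}·y_i), indices taken mod 6.
V_1→V_2: (-9)(-4) − (-6)(-7) = -6
V_2→V_3: (-6)(0) − (-7)(-4) = -28
V_3→V_4: (-7)(-2) − (2)(0) = 14
V_4→V_5: (2)(-3) − (6)(-2) = 6
V_5→V_6: (6)(-6) − (-2)(-3) = -42
V_6→V_1: (-2)(-7) − (-9)(-6) = -40
Σ = -96
Area = |Σ|/2 = 48.
Hole:
Apply Gauss's area formula: 2A = Σ (x_i·y_{i+1} − x_{i+1}·y_i), indices taken mod 3.
A_1→A_2: (-4)(-2) − (-1)(-6) = 2
A_2→A_3: (-1)(-1) − (-5)(-2) = -9
A_3→A_1: (-5)(-6) − (-4)(-1) = 26
Σ = 19
Area = |Σ|/2 = 9.5.
Net area = 48 − 9.5 = 38.5.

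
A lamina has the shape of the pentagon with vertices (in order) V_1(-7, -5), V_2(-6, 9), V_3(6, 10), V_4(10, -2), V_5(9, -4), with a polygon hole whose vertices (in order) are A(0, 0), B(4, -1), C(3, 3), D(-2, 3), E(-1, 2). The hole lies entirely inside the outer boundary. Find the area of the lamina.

Outer boundary:
Apply the shoelace (surveyor's) formula: 2A = Σ (x_i·y_{i+1} − x_{i+1}·y_i), indices taken mod 5.
Σ = (-93) + (-114) + (-112) + (-22) + (-73) = -414
Area = |Σ|/2 = 207.
Hole:
Apply the shoelace formula: 2A = Σ (x_i·y_{i+1} − x_{i+1}·y_i), indices taken mod 5.
A→B: (0)(-1) − (4)(0) = 0
B→C: (4)(3) − (3)(-1) = 15
C→D: (3)(3) − (-2)(3) = 15
D→E: (-2)(2) − (-1)(3) = -1
E→A: (-1)(0) − (0)(2) = 0
Σ = 29
Area = |Σ|/2 = 14.5.
Net area = 207 − 14.5 = 192.5.

192.5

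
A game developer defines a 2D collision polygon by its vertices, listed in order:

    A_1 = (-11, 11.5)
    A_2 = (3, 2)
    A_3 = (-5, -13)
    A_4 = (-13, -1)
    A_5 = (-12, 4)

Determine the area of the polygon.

203.75

Σ = (-56.5) + (-29) + (-164) + (-64) + (-94) = -407.5
Area = |Σ|/2 = 203.75.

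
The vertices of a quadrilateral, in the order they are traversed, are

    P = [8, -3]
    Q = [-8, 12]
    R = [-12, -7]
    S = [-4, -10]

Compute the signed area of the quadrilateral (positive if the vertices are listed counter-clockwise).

P→Q: (8)(12) − (-8)(-3) = 72
Q→R: (-8)(-7) − (-12)(12) = 200
R→S: (-12)(-10) − (-4)(-7) = 92
S→P: (-4)(-3) − (8)(-10) = 92
Σ = 456
Signed area = Σ/2 = 228 (positive ⇒ counter-clockwise traversal).

228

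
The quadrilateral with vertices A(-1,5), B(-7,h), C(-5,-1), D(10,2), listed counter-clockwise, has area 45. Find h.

Write out the shoelace sum; only the two edges meeting at B involve h:
2·Area = [((-1)·h − (-7)·5) + ((-7)·(-1) − (-5)·h)] + 52
       = 4·h + 94 = 90
⇒ h = -1.

-1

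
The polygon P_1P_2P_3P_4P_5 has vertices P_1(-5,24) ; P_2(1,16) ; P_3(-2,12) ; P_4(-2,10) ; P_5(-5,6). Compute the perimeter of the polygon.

|P_1P_2| = √((6)² + (-8)²) = √100 = 10
|P_2P_3| = √((-3)² + (-4)²) = √25 = 5
|P_3P_4| = √((0)² + (-2)²) = √4 = 2
|P_4P_5| = √((-3)² + (-4)²) = √25 = 5
|P_5P_1| = √((0)² + (18)²) = √324 = 18
Perimeter = 10 + 5 + 2 + 5 + 18 = 40.

40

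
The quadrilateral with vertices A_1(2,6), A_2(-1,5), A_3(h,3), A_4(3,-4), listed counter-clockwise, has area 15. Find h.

0

The doubled signed area Σ (x_i y_{i+1} − x_{i+1} y_i) is linear in h.
With h=0 it equals 30; the coefficient of h is -9 (from the two edges through A_3).
So -9·h + 30 = 2·15 = 30 ⇒ h = 0.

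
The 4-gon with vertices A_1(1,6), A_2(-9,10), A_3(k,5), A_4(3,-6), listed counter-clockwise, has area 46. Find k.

-4

Write out the shoelace sum; only the two edges meeting at A_3 involve k:
2·Area = [((-9)·5 − k·10) + (k·(-6) − 3·5)] + 88
       = -16·k + 28 = 92
⇒ k = -4.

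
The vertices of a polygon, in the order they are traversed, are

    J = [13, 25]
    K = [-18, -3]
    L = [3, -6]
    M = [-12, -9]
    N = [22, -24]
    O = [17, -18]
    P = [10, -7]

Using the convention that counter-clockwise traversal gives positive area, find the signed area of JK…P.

664.5

Apply the shoelace formula: 2A = Σ (x_i·y_{i+1} − x_{i+1}·y_i), indices taken mod 7.
Σ = (411) + (117) + (-99) + (486) + (12) + (61) + (341) = 1329
Signed area = Σ/2 = 664.5 (positive ⇒ counter-clockwise traversal).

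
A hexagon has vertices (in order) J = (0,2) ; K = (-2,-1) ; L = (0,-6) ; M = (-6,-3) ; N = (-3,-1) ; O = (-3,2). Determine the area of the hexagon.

Apply Gauss's area formula: 2A = Σ (x_i·y_{i+1} − x_{i+1}·y_i), indices taken mod 6.
Σ = (4) + (12) + (-36) + (-3) + (-9) + (-6) = -38
Area = |Σ|/2 = 19.

19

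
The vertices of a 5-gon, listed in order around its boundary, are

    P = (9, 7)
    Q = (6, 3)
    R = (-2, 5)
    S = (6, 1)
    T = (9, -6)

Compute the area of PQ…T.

30.5

Apply the shoelace (surveyor's) formula: 2A = Σ (x_i·y_{i+1} − x_{i+1}·y_i), indices taken mod 5.
Σ = (-15) + (36) + (-32) + (-45) + (117) = 61
Area = |Σ|/2 = 30.5.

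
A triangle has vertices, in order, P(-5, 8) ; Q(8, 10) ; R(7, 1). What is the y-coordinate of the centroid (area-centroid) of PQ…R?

19/3

Apply the shoelace (surveyor's) formula. First the cross-terms c_i = x_i·y_{i+1} − x_{i+1}·y_i:
  -114, -62, 61  ⇒  2A = -115, A = -57.5.
Then Σ (y_i + y_{i+1})·c_i = -2185, so ȳ = -2185 / (6·(-57.5)) = 19/3.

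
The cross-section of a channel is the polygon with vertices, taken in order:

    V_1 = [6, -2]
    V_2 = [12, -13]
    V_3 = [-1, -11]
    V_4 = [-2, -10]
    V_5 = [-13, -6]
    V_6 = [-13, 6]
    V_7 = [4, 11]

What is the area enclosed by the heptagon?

363

Apply the surveyor's formula: 2A = Σ (x_i·y_{i+1} − x_{i+1}·y_i), indices taken mod 7.
Σ = (-54) + (-145) + (-12) + (-118) + (-156) + (-167) + (-74) = -726
Area = |Σ|/2 = 363.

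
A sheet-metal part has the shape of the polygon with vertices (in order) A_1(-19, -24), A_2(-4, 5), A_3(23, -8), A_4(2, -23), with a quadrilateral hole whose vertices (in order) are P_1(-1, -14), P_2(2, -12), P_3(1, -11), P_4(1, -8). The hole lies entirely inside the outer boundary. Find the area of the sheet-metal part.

630.5

Outer boundary:
Σ = (-191) + (-83) + (-513) + (-485) = -1272
Area = |Σ|/2 = 636.
Hole:
Apply the shoelace formula: 2A = Σ (x_i·y_{i+1} − x_{i+1}·y_i), indices taken mod 4.
P_1→P_2: (-1)(-12) − (2)(-14) = 40
P_2→P_3: (2)(-11) − (1)(-12) = -10
P_3→P_4: (1)(-8) − (1)(-11) = 3
P_4→P_1: (1)(-14) − (-1)(-8) = -22
Σ = 11
Area = |Σ|/2 = 5.5.
Net area = 636 − 5.5 = 630.5.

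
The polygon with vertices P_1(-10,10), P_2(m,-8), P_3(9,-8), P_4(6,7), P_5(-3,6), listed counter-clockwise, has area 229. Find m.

-6

Write out the shoelace sum; only the two edges meeting at P_2 involve m:
2·Area = [((-10)·(-8) − m·10) + (m·(-8) − 9·(-8))] + 198
       = -18·m + 350 = 458
⇒ m = -6.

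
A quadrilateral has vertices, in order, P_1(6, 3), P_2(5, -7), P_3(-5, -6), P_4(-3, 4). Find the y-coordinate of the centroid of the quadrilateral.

-306/193

Apply the shoelace (surveyor's) formula. First the cross-terms c_i = x_i·y_{i+1} − x_{i+1}·y_i:
  -57, -65, -38, -33  ⇒  2A = -193, A = -96.5.
Then Σ (y_i + y_{i+1})·c_i = 918, so ȳ = 918 / (6·(-96.5)) = -306/193.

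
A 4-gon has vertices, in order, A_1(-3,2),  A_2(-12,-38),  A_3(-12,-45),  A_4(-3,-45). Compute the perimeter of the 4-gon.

104

|A_1A_2| = √((-9)² + (-40)²) = √1681 = 41
|A_2A_3| = √((0)² + (-7)²) = √49 = 7
|A_3A_4| = √((9)² + (0)²) = √81 = 9
|A_4A_1| = √((0)² + (47)²) = √2209 = 47
Perimeter = 41 + 7 + 9 + 47 = 104.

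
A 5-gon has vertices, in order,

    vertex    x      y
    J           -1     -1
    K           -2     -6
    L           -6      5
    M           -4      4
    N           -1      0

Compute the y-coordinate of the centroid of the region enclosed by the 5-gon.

Apply the shoelace (surveyor's) formula. First the cross-terms c_i = x_i·y_{i+1} − x_{i+1}·y_i:
  4, -46, -4, 4, 1  ⇒  2A = -41, A = -20.5.
Then Σ (y_i + y_{i+1})·c_i = -3, so ȳ = -3 / (6·(-20.5)) = 1/41.

1/41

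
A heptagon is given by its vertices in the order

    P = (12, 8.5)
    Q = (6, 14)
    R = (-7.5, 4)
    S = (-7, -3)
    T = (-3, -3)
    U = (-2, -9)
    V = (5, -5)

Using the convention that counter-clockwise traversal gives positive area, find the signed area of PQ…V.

243.5

Apply the shoelace (surveyor's) formula: 2A = Σ (x_i·y_{i+1} − x_{i+1}·y_i), indices taken mod 7.
Cross-terms: 117, 129, 50.5, 12, 21, 55, 102.5  ⇒  Σ = 487
Signed area = Σ/2 = 243.5 (positive ⇒ counter-clockwise traversal).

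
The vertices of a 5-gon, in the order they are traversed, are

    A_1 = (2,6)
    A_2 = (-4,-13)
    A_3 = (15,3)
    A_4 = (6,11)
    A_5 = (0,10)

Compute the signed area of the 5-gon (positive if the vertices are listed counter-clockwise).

184

Apply Gauss's area formula: 2A = Σ (x_i·y_{i+1} − x_{i+1}·y_i), indices taken mod 5.
Σ = (-2) + (183) + (147) + (60) + (-20) = 368
Signed area = Σ/2 = 184 (positive ⇒ counter-clockwise traversal).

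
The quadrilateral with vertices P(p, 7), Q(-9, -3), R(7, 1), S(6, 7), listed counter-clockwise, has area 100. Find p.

-4

The doubled signed area Σ (x_i y_{i+1} − x_{i+1} y_i) is linear in p.
With p=0 it equals 160; the coefficient of p is -10 (from the two edges through P).
So -10·p + 160 = 2·100 = 200 ⇒ p = -4.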